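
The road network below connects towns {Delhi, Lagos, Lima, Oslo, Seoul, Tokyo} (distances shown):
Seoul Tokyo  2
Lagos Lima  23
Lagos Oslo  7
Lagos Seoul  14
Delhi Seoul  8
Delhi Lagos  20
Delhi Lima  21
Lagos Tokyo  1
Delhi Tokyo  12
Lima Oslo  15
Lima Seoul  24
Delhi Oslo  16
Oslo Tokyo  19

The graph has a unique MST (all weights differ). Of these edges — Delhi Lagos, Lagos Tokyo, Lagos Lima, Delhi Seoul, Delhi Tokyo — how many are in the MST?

Kruskal's algorithm — process edges by increasing weight (ties by edge label):
Lagos Tokyo (1): add — endpoints in different components.
Seoul Tokyo (2): add — endpoints in different components.
Lagos Oslo (7): add — endpoints in different components.
Delhi Seoul (8): add — endpoints in different components.
Delhi Tokyo (12): skip — Delhi and Tokyo already connected.
Lagos Seoul (14): skip — Lagos and Seoul already connected.
Lima Oslo (15): add — endpoints in different components.
MST edge set: {Lagos Tokyo, Seoul Tokyo, Lagos Oslo, Delhi Seoul, Lima Oslo}.
Of the listed edges, {Lagos Tokyo, Delhi Seoul} are in the MST → 2.

2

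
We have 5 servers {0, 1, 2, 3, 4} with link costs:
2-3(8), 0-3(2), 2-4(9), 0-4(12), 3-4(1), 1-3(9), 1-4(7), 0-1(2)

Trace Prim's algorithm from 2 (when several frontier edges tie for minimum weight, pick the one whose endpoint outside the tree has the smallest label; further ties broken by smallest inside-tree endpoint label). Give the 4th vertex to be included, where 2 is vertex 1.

0

Grow the tree from 2 using Prim:
Step 1: cheapest edge leaving the tree is 2-3 (8); add 3.
Step 2: cheapest edge leaving the tree is 3-4 (1); add 4.
Step 3: cheapest edge leaving the tree is 0-3 (2); add 0.
Step 4: cheapest edge leaving the tree is 0-1 (2); add 1.
Vertex order: 2, 3, 4, 0, 1. The 4th vertex is 0.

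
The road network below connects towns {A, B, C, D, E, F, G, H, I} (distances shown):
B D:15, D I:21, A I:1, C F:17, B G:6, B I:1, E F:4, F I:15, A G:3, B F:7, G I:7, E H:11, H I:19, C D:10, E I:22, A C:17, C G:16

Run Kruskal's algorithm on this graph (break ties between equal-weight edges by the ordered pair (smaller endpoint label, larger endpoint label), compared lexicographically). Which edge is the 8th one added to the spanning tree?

Sort edges by weight, then run Kruskal:
A I (1): add — endpoints in different components.
B I (1): add — endpoints in different components.
A G (3): add — endpoints in different components.
E F (4): add — endpoints in different components.
B G (6): skip — B and G already connected.
B F (7): add — endpoints in different components.
G I (7): skip — G and I already connected.
C D (10): add — endpoints in different components.
E H (11): add — endpoints in different components.
B D (15): add — endpoints in different components.
The 8th edge added is B D.

B-D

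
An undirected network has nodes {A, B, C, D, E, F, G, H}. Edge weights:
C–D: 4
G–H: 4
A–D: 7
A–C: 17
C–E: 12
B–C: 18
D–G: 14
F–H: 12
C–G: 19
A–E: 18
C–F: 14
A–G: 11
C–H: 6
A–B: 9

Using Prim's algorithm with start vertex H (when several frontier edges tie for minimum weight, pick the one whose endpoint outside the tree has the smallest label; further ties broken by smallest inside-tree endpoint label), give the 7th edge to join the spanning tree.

Grow the tree from H using Prim:
Step 1: frontier [G–H 4, C–H 6, F–H 12] → take G–H (4); add G.
Step 2: frontier [A–G 11, D–G 14, C–G 19, C–H 6, F–H 12] → take C–H (6); add C.
Step 3: frontier [C–D 4, C–E 12, C–F 14, A–C 17, B–C 18, A–G 11, D–G 14, F–H 12] → take C–D (4); add D.
Step 4: frontier [C–E 12, C–F 14, A–C 17, B–C 18, A–D 7, A–G 11, F–H 12] → take A–D (7); add A.
Step 5: frontier [A–B 9, A–E 18, C–E 12, C–F 14, B–C 18, F–H 12] → take A–B (9); add B.
Step 6: frontier [A–E 18, C–E 12, C–F 14, F–H 12] → take C–E (12); add E.
Step 7: frontier [C–F 14, F–H 12] → take F–H (12); add F.
The 7th edge added is F–H.

F-H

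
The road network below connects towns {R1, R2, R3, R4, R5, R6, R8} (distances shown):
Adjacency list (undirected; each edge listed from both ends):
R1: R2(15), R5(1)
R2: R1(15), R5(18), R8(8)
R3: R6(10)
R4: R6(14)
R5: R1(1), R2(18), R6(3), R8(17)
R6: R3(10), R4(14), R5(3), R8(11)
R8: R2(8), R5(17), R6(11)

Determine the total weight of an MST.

47

Grow the tree from R5 using Prim:
Step 1: frontier [R1–R5 1, R5–R6 3, R5–R8 17, R2–R5 18] → take R1–R5 (1); add R1.
Step 2: frontier [R1–R2 15, R5–R6 3, R5–R8 17, R2–R5 18] → take R5–R6 (3); add R6.
Step 3: frontier [R1–R2 15, R5–R8 17, R2–R5 18, R3–R6 10, R6–R8 11, R4–R6 14] → take R3–R6 (10); add R3.
Step 4: frontier [R1–R2 15, R5–R8 17, R2–R5 18, R6–R8 11, R4–R6 14] → take R6–R8 (11); add R8.
Step 5: frontier [R1–R2 15, R2–R5 18, R4–R6 14, R2–R8 8] → take R2–R8 (8); add R2.
Step 6: frontier [R4–R6 14] → take R4–R6 (14); add R4.
MST edges: R1–R5, R5–R6, R3–R6, R6–R8, R2–R8, R4–R6; total weight 1+3+10+11+8+14 = 47.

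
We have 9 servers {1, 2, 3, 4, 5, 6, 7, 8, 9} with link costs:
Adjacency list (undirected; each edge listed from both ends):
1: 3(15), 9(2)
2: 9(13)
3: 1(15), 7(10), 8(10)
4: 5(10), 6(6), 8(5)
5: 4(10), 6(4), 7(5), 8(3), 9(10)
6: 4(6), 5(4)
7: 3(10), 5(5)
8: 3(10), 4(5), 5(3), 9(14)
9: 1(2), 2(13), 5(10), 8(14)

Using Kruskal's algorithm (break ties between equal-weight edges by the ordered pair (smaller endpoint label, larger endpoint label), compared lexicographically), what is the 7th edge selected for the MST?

5-9

Kruskal's algorithm — process edges by increasing weight (ties by edge label):
1–9 (2): add — endpoints in different components.
5–8 (3): add — endpoints in different components.
5–6 (4): add — endpoints in different components.
4–8 (5): add — endpoints in different components.
5–7 (5): add — endpoints in different components.
4–6 (6): skip — 4 and 6 already connected.
3–7 (10): add — endpoints in different components.
3–8 (10): skip — 3 and 8 already connected.
4–5 (10): skip — 4 and 5 already connected.
5–9 (10): add — endpoints in different components.
2–9 (13): add — endpoints in different components.
The 7th edge added is 5–9.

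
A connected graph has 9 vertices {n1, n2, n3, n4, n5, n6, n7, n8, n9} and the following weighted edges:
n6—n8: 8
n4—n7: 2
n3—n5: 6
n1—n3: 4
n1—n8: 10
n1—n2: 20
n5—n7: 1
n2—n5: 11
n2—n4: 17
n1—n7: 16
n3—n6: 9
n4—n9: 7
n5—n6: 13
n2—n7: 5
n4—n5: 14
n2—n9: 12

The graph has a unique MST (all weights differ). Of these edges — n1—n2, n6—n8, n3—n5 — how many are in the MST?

Sort edges by weight, then run Kruskal:
n5—n7 (1): add — endpoints in different components.
n4—n7 (2): add — endpoints in different components.
n1—n3 (4): add — endpoints in different components.
n2—n7 (5): add — endpoints in different components.
n3—n5 (6): add — endpoints in different components.
n4—n9 (7): add — endpoints in different components.
n6—n8 (8): add — endpoints in different components.
n3—n6 (9): add — endpoints in different components.
MST edge set: {n5—n7, n4—n7, n1—n3, n2—n7, n3—n5, n4—n9, n6—n8, n3—n6}.
Of the listed edges, {n6—n8, n3—n5} are in the MST → 2.

2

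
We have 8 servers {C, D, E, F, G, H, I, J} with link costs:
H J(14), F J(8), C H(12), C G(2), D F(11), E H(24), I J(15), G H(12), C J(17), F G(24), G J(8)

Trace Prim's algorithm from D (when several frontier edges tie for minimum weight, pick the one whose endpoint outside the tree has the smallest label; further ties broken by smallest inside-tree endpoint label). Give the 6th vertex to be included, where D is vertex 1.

H

Prim's algorithm from D:
Step 1: frontier [D F 11] → take D F (11); add F.
Step 2: frontier [F J 8, F G 24] → take F J (8); add J.
Step 3: frontier [F G 24, G J 8, H J 14, I J 15, C J 17] → take G J (8); add G.
Step 4: frontier [C G 2, G H 12, H J 14, I J 15, C J 17] → take C G (2); add C.
Step 5: frontier [C H 12, G H 12, H J 14, I J 15] → take C H (12); add H.
Step 6: frontier [E H 24, I J 15] → take I J (15); add I.
Step 7: frontier [E H 24] → take E H (24); add E.
Vertex order: D, F, J, G, C, H, I, E. The 6th vertex is H.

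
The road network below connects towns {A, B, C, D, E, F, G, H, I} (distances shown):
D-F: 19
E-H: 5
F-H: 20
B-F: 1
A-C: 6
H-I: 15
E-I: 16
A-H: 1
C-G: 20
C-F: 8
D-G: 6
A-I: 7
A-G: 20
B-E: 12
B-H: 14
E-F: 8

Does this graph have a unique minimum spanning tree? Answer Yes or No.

No

Sort edges by weight, then run Kruskal:
A-H (1): add — endpoints in different components.
B-F (1): add — endpoints in different components.
E-H (5): add — endpoints in different components.
A-C (6): add — endpoints in different components.
D-G (6): add — endpoints in different components.
A-I (7): add — endpoints in different components.
C-F (8): add — endpoints in different components.
E-F (8): skip — E and F already connected.
B-E (12): skip — B and E already connected.
B-H (14): skip — B and H already connected.
H-I (15): skip — H and I already connected.
E-I (16): skip — E and I already connected.
D-F (19): add — endpoints in different components.
Non-tree edge E-F has weight 8, equal to the heaviest edge on its tree cycle — swapping gives another MST of the same weight. Not unique.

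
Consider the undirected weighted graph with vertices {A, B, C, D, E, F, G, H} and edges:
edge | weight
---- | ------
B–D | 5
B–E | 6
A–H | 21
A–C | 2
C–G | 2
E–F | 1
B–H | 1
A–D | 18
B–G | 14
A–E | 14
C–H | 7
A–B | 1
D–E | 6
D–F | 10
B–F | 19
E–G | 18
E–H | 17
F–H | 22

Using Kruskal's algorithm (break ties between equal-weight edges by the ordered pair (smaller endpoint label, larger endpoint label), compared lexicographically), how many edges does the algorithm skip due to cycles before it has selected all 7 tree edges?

0

Kruskal: consider edges lightest-first.
A–B (1): add — endpoints in different components.
B–H (1): add — endpoints in different components.
E–F (1): add — endpoints in different components.
A–C (2): add — endpoints in different components.
C–G (2): add — endpoints in different components.
B–D (5): add — endpoints in different components.
B–E (6): add — endpoints in different components.
Edges rejected before the tree was complete: 0.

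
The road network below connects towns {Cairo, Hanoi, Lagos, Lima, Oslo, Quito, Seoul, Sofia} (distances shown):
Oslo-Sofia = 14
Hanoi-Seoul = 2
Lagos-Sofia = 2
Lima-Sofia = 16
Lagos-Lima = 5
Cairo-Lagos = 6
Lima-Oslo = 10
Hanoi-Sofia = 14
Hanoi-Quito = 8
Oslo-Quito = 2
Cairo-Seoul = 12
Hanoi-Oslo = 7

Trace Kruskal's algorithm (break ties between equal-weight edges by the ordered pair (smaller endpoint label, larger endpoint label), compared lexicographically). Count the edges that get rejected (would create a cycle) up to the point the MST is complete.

Kruskal's algorithm — process edges by increasing weight (ties by edge label):
Hanoi-Seoul (2): add — endpoints in different components.
Lagos-Sofia (2): add — endpoints in different components.
Oslo-Quito (2): add — endpoints in different components.
Lagos-Lima (5): add — endpoints in different components.
Cairo-Lagos (6): add — endpoints in different components.
Hanoi-Oslo (7): add — endpoints in different components.
Hanoi-Quito (8): skip — Quito and Hanoi already connected.
Lima-Oslo (10): add — endpoints in different components.
Edges rejected before the tree was complete: 1.

1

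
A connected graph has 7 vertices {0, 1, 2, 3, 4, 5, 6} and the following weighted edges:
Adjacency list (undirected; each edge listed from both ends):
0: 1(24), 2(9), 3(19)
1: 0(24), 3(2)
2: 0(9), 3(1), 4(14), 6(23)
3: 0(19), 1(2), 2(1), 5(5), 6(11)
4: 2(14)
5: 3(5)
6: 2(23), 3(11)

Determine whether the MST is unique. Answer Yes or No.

Kruskal: consider edges lightest-first.
2 3 (1): add — endpoints in different components.
1 3 (2): add — endpoints in different components.
3 5 (5): add — endpoints in different components.
0 2 (9): add — endpoints in different components.
3 6 (11): add — endpoints in different components.
2 4 (14): add — endpoints in different components.
Every non-tree edge has weight strictly greater than the heaviest edge on the tree path between its endpoints, so the MST is unique.

Yes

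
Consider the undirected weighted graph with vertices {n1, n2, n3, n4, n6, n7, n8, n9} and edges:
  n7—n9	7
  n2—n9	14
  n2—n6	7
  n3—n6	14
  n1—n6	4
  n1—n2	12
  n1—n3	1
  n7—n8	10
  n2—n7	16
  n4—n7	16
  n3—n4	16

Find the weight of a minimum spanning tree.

Prim, starting at n8.
Step 1: cheapest edge leaving the tree is n7—n8 (10); add n7.
Step 2: cheapest edge leaving the tree is n7—n9 (7); add n9.
Step 3: cheapest edge leaving the tree is n2—n9 (14); add n2.
Step 4: cheapest edge leaving the tree is n2—n6 (7); add n6.
Step 5: cheapest edge leaving the tree is n1—n6 (4); add n1.
Step 6: cheapest edge leaving the tree is n1—n3 (1); add n3.
Step 7: cheapest edge leaving the tree is n3—n4 (16); add n4.
MST edges: n7—n8, n7—n9, n2—n9, n2—n6, n1—n6, n1—n3, n3—n4; total weight 10+7+14+7+4+1+16 = 59.

59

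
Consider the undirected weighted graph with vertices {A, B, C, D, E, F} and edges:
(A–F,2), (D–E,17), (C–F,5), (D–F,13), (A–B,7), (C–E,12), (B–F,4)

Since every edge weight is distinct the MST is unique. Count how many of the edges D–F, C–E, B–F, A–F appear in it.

4

Sort edges by weight, then run Kruskal:
A–F (2): add. Components now {A,F} {B} {C} {D} {E}
B–F (4): add. Components now {A,B,F} {C} {D} {E}
C–F (5): add. Components now {A,B,C,F} {D} {E}
A–B (7): skip — A and B already connected.
C–E (12): add. Components now {A,B,C,E,F} {D}
D–F (13): add. Components now {A,B,C,D,E,F}
MST edge set: {A–F, B–F, C–F, C–E, D–F}.
Of the listed edges, {D–F, C–E, B–F, A–F} are in the MST → 4.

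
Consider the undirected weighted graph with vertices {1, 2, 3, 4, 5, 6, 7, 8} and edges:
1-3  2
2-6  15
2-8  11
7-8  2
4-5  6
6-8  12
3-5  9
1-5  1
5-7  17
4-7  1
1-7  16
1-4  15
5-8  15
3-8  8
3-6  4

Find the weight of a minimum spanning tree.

27

Sort edges by weight, then run Kruskal:
1-5 (1): add — endpoints in different components.
4-7 (1): add — endpoints in different components.
1-3 (2): add — endpoints in different components.
7-8 (2): add — endpoints in different components.
3-6 (4): add — endpoints in different components.
4-5 (6): add — endpoints in different components.
3-8 (8): skip — 3 and 8 already connected.
3-5 (9): skip — 3 and 5 already connected.
2-8 (11): add — endpoints in different components.
MST edges: 1-5, 4-7, 1-3, 7-8, 3-6, 4-5, 2-8; total weight 1+1+2+2+4+6+11 = 27.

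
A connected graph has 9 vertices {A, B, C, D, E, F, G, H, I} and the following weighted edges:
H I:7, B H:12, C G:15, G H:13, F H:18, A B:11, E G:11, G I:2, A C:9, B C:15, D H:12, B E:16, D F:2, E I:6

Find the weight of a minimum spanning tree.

Prim, starting at G.
Step 1: cheapest edge leaving the tree is G I (2); add I.
Step 2: cheapest edge leaving the tree is E I (6); add E.
Step 3: cheapest edge leaving the tree is H I (7); add H.
Step 4: cheapest edge leaving the tree is B H (12); add B.
Step 5: cheapest edge leaving the tree is A B (11); add A.
Step 6: cheapest edge leaving the tree is A C (9); add C.
Step 7: cheapest edge leaving the tree is D H (12); add D.
Step 8: cheapest edge leaving the tree is D F (2); add F.
MST edges: G I, E I, H I, B H, A B, A C, D H, D F; total weight 2+6+7+12+11+9+12+2 = 61.

61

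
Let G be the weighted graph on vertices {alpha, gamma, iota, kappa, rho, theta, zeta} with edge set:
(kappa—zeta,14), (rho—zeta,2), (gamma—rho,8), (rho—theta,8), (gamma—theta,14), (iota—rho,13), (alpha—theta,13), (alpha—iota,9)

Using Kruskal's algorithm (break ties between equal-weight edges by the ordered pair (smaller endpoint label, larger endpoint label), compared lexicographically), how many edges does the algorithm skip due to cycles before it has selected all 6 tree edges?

Kruskal's algorithm — process edges by increasing weight (ties by edge label):
rho—zeta (2): add — endpoints in different components.
gamma—rho (8): add — endpoints in different components.
rho—theta (8): add — endpoints in different components.
alpha—iota (9): add — endpoints in different components.
alpha—theta (13): add — endpoints in different components.
iota—rho (13): skip — rho and iota already connected.
gamma—theta (14): skip — theta and gamma already connected.
kappa—zeta (14): add — endpoints in different components.
Edges rejected before the tree was complete: 2.

2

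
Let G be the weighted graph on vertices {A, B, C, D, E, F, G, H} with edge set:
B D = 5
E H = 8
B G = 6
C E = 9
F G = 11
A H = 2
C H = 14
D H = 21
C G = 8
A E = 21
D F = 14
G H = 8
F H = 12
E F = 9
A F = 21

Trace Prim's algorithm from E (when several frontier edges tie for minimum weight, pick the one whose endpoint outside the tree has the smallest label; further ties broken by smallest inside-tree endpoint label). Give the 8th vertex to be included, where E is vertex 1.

Grow the tree from E using Prim:
Step 1: cheapest edge leaving the tree is E H (8); add H.
Step 2: cheapest edge leaving the tree is A H (2); add A.
Step 3: cheapest edge leaving the tree is G H (8); add G.
Step 4: cheapest edge leaving the tree is B G (6); add B.
Step 5: cheapest edge leaving the tree is B D (5); add D.
Step 6: cheapest edge leaving the tree is C G (8); add C.
Step 7: cheapest edge leaving the tree is E F (9); add F.
Vertex order: E, H, A, G, B, D, C, F. The 8th vertex is F.

F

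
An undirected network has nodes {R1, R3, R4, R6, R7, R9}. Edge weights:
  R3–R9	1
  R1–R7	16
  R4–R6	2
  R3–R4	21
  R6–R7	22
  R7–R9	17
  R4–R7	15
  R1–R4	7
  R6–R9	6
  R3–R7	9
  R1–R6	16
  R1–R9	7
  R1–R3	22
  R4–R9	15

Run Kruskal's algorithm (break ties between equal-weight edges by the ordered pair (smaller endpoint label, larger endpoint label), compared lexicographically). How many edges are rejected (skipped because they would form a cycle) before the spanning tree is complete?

1

Kruskal: consider edges lightest-first.
R3–R9 (1): add — endpoints in different components.
R4–R6 (2): add — endpoints in different components.
R6–R9 (6): add — endpoints in different components.
R1–R4 (7): add — endpoints in different components.
R1–R9 (7): skip — R1 and R9 already connected.
R3–R7 (9): add — endpoints in different components.
Edges rejected before the tree was complete: 1.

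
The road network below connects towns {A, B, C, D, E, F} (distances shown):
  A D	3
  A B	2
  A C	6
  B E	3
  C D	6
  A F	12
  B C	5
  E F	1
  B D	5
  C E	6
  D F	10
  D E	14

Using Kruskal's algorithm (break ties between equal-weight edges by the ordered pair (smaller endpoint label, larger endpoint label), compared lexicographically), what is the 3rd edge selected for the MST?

Sort edges by weight, then run Kruskal:
E F (1): add. Components now {A} {B} {C} {D} {E,F}
A B (2): add. Components now {A,B} {C} {D} {E,F}
A D (3): add. Components now {A,B,D} {C} {E,F}
B E (3): add. Components now {A,B,D,E,F} {C}
B C (5): add. Components now {A,B,C,D,E,F}
The 3rd edge added is A D.

A-D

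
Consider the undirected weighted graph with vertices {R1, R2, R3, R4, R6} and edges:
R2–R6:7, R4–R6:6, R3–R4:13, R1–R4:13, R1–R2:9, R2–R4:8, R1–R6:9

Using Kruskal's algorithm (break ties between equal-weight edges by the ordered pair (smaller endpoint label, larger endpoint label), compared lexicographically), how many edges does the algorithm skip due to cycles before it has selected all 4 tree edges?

Sort edges by weight, then run Kruskal:
R4–R6 (6): add — endpoints in different components.
R2–R6 (7): add — endpoints in different components.
R2–R4 (8): skip — R2 and R4 already connected.
R1–R2 (9): add — endpoints in different components.
R1–R6 (9): skip — R1 and R6 already connected.
R1–R4 (13): skip — R4 and R1 already connected.
R3–R4 (13): add — endpoints in different components.
Edges rejected before the tree was complete: 3.

3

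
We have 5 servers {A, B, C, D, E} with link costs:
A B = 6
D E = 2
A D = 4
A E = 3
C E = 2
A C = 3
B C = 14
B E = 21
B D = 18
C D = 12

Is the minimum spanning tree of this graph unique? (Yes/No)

No

Kruskal: consider edges lightest-first.
C E (2): add — endpoints in different components.
D E (2): add — endpoints in different components.
A C (3): add — endpoints in different components.
A E (3): skip — A and E already connected.
A D (4): skip — A and D already connected.
A B (6): add — endpoints in different components.
Non-tree edge A E has weight 3, equal to the heaviest edge on its tree cycle — swapping gives another MST of the same weight. Not unique.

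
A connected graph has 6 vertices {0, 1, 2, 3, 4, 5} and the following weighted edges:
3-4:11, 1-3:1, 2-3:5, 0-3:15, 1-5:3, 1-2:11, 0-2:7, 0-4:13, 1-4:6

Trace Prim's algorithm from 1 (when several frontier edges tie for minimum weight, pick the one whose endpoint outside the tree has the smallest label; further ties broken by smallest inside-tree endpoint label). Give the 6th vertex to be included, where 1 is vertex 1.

0

Prim, starting at 1.
Step 1: cheapest edge leaving the tree is 1-3 (1); add 3.
Step 2: cheapest edge leaving the tree is 1-5 (3); add 5.
Step 3: cheapest edge leaving the tree is 2-3 (5); add 2.
Step 4: cheapest edge leaving the tree is 1-4 (6); add 4.
Step 5: cheapest edge leaving the tree is 0-2 (7); add 0.
Vertex order: 1, 3, 5, 2, 4, 0. The 6th vertex is 0.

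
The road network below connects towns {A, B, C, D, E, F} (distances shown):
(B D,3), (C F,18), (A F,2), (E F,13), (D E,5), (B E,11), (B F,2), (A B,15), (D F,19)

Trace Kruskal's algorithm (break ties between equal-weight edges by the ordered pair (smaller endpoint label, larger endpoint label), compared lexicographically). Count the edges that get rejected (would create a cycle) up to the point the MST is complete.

3

Sort edges by weight, then run Kruskal:
A F (2): add. Components now {A,F} {B} {C} {D} {E}
B F (2): add. Components now {A,B,F} {C} {D} {E}
B D (3): add. Components now {A,B,D,F} {C} {E}
D E (5): add. Components now {A,B,D,E,F} {C}
B E (11): skip — B and E already connected.
E F (13): skip — E and F already connected.
A B (15): skip — A and B already connected.
C F (18): add. Components now {A,B,C,D,E,F}
Edges rejected before the tree was complete: 3.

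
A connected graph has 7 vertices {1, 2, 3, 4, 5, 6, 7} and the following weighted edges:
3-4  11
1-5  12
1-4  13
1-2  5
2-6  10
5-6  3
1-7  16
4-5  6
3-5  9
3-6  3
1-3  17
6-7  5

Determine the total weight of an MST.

32

Kruskal's algorithm — process edges by increasing weight (ties by edge label):
3-6 (3): add. Components now {1} {2} {3,6} {4} {5} {7}
5-6 (3): add. Components now {1} {2} {3,5,6} {4} {7}
1-2 (5): add. Components now {1,2} {3,5,6} {4} {7}
6-7 (5): add. Components now {1,2} {3,5,6,7} {4}
4-5 (6): add. Components now {1,2} {3,4,5,6,7}
3-5 (9): skip — 3 and 5 already connected.
2-6 (10): add. Components now {1,2,3,4,5,6,7}
MST edges: 3-6, 5-6, 1-2, 6-7, 4-5, 2-6; total weight 3+3+5+5+6+10 = 32.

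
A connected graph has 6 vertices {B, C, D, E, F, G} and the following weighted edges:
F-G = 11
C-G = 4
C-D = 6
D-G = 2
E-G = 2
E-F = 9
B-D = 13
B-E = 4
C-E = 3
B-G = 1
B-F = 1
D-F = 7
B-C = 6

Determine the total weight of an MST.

Kruskal: consider edges lightest-first.
B-F (1): add — endpoints in different components.
B-G (1): add — endpoints in different components.
D-G (2): add — endpoints in different components.
E-G (2): add — endpoints in different components.
C-E (3): add — endpoints in different components.
MST edges: B-F, B-G, D-G, E-G, C-E; total weight 1+1+2+2+3 = 9.

9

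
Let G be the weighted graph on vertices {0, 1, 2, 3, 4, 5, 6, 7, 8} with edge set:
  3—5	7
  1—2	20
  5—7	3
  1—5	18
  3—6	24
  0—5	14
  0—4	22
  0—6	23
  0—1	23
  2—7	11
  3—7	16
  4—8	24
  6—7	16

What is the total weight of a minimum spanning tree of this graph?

115

Prim, starting at 3.
Step 1: frontier [3—5 7, 3—7 16, 3—6 24] → take 3—5 (7); add 5.
Step 2: frontier [3—7 16, 3—6 24, 5—7 3, 0—5 14, 1—5 18] → take 5—7 (3); add 7.
Step 3: frontier [3—6 24, 0—5 14, 1—5 18, 2—7 11, 6—7 16] → take 2—7 (11); add 2.
Step 4: frontier [1—2 20, 3—6 24, 0—5 14, 1—5 18, 6—7 16] → take 0—5 (14); add 0.
Step 5: frontier [0—4 22, 0—1 23, 0—6 23, 1—2 20, 3—6 24, 1—5 18, 6—7 16] → take 6—7 (16); add 6.
Step 6: frontier [0—4 22, 0—1 23, 1—2 20, 1—5 18] → take 1—5 (18); add 1.
Step 7: frontier [0—4 22] → take 0—4 (22); add 4.
Step 8: frontier [4—8 24] → take 4—8 (24); add 8.
MST edges: 3—5, 5—7, 2—7, 0—5, 6—7, 1—5, 0—4, 4—8; total weight 7+3+11+14+16+18+22+24 = 115.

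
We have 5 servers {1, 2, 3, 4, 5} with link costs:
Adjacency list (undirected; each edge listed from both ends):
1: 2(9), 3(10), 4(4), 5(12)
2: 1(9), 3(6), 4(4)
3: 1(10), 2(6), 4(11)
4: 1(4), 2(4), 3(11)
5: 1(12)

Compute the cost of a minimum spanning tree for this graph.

26

Prim, starting at 3.
Step 1: frontier [2–3 6, 1–3 10, 3–4 11] → take 2–3 (6); add 2.
Step 2: frontier [2–4 4, 1–2 9, 1–3 10, 3–4 11] → take 2–4 (4); add 4.
Step 3: frontier [1–2 9, 1–3 10, 1–4 4] → take 1–4 (4); add 1.
Step 4: frontier [1–5 12] → take 1–5 (12); add 5.
MST edges: 2–3, 2–4, 1–4, 1–5; total weight 6+4+4+12 = 26.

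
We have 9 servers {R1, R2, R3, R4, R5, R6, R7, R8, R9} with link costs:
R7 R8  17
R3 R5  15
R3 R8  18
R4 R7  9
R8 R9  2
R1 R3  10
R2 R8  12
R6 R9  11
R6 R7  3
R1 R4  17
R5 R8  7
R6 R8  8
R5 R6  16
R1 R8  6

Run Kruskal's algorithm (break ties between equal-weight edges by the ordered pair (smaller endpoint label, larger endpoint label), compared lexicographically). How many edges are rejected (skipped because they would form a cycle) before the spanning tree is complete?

Kruskal: consider edges lightest-first.
R8 R9 (2): add — endpoints in different components.
R6 R7 (3): add — endpoints in different components.
R1 R8 (6): add — endpoints in different components.
R5 R8 (7): add — endpoints in different components.
R6 R8 (8): add — endpoints in different components.
R4 R7 (9): add — endpoints in different components.
R1 R3 (10): add — endpoints in different components.
R6 R9 (11): skip — R9 and R6 already connected.
R2 R8 (12): add — endpoints in different components.
Edges rejected before the tree was complete: 1.

1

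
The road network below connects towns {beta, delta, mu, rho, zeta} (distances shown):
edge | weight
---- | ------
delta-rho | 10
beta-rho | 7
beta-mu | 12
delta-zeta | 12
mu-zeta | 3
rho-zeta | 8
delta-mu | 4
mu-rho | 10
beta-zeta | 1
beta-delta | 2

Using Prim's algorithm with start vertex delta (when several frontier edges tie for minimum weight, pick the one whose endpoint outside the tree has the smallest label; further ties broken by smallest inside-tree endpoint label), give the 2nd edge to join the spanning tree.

beta-zeta

Prim, starting at delta.
Step 1: frontier [beta-delta 2, delta-mu 4, delta-rho 10, delta-zeta 12] → take beta-delta (2); add beta.
Step 2: frontier [beta-zeta 1, beta-rho 7, beta-mu 12, delta-mu 4, delta-rho 10, delta-zeta 12] → take beta-zeta (1); add zeta.
Step 3: frontier [beta-rho 7, beta-mu 12, delta-mu 4, delta-rho 10, mu-zeta 3, rho-zeta 8] → take mu-zeta (3); add mu.
Step 4: frontier [beta-rho 7, delta-rho 10, mu-rho 10, rho-zeta 8] → take beta-rho (7); add rho.
The 2nd edge added is beta-zeta.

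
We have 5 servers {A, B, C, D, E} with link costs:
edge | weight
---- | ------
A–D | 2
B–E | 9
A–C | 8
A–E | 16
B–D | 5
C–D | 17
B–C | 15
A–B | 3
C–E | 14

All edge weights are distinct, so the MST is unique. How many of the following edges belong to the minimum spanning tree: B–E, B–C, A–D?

Sort edges by weight, then run Kruskal:
A–D (2): add — endpoints in different components.
A–B (3): add — endpoints in different components.
B–D (5): skip — B and D already connected.
A–C (8): add — endpoints in different components.
B–E (9): add — endpoints in different components.
MST edge set: {A–D, A–B, A–C, B–E}.
Of the listed edges, {B–E, A–D} are in the MST → 2.

2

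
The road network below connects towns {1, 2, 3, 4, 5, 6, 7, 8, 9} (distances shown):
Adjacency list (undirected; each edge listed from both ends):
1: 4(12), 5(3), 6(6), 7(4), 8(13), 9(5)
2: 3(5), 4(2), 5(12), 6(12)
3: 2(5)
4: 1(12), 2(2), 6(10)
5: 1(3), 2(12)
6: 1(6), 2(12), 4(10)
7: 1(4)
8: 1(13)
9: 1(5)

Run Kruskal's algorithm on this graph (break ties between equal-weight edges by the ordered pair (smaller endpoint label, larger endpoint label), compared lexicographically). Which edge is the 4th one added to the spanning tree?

Kruskal's algorithm — process edges by increasing weight (ties by edge label):
2—4 (2): add — endpoints in different components.
1—5 (3): add — endpoints in different components.
1—7 (4): add — endpoints in different components.
1—9 (5): add — endpoints in different components.
2—3 (5): add — endpoints in different components.
1—6 (6): add — endpoints in different components.
4—6 (10): add — endpoints in different components.
1—4 (12): skip — 1 and 4 already connected.
2—5 (12): skip — 2 and 5 already connected.
2—6 (12): skip — 2 and 6 already connected.
1—8 (13): add — endpoints in different components.
The 4th edge added is 1—9.

1-9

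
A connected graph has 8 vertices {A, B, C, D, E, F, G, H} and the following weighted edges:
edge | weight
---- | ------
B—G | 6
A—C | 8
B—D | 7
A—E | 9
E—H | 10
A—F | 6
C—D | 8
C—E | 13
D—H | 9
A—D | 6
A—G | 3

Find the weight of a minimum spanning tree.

47

Prim's algorithm from B:
Step 1: cheapest edge leaving the tree is B—G (6); add G.
Step 2: cheapest edge leaving the tree is A—G (3); add A.
Step 3: cheapest edge leaving the tree is A—D (6); add D.
Step 4: cheapest edge leaving the tree is A—F (6); add F.
Step 5: cheapest edge leaving the tree is A—C (8); add C.
Step 6: cheapest edge leaving the tree is A—E (9); add E.
Step 7: cheapest edge leaving the tree is D—H (9); add H.
MST edges: B—G, A—G, A—D, A—F, A—C, A—E, D—H; total weight 6+3+6+6+8+9+9 = 47.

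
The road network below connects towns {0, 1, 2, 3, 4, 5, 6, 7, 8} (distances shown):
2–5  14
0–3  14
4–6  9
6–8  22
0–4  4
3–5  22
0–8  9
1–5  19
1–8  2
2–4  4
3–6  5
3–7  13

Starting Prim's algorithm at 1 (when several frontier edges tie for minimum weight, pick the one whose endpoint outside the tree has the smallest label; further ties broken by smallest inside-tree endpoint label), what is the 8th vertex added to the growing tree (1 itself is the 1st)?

Prim, starting at 1.
Step 1: cheapest edge leaving the tree is 1–8 (2); add 8.
Step 2: cheapest edge leaving the tree is 0–8 (9); add 0.
Step 3: cheapest edge leaving the tree is 0–4 (4); add 4.
Step 4: cheapest edge leaving the tree is 2–4 (4); add 2.
Step 5: cheapest edge leaving the tree is 4–6 (9); add 6.
Step 6: cheapest edge leaving the tree is 3–6 (5); add 3.
Step 7: cheapest edge leaving the tree is 3–7 (13); add 7.
Step 8: cheapest edge leaving the tree is 2–5 (14); add 5.
Vertex order: 1, 8, 0, 4, 2, 6, 3, 7, 5. The 8th vertex is 7.

7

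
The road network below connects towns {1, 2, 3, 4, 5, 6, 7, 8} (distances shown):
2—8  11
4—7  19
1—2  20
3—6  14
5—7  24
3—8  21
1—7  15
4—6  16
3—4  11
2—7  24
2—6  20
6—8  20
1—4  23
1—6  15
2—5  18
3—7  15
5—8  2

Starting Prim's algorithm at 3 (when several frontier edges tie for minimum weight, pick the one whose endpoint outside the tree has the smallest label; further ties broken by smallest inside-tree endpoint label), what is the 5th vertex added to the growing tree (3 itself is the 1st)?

7

Grow the tree from 3 using Prim:
Step 1: cheapest edge leaving the tree is 3—4 (11); add 4.
Step 2: cheapest edge leaving the tree is 3—6 (14); add 6.
Step 3: cheapest edge leaving the tree is 1—6 (15); add 1.
Step 4: cheapest edge leaving the tree is 1—7 (15); add 7.
Step 5: cheapest edge leaving the tree is 1—2 (20); add 2.
Step 6: cheapest edge leaving the tree is 2—8 (11); add 8.
Step 7: cheapest edge leaving the tree is 5—8 (2); add 5.
Vertex order: 3, 4, 6, 1, 7, 2, 8, 5. The 5th vertex is 7.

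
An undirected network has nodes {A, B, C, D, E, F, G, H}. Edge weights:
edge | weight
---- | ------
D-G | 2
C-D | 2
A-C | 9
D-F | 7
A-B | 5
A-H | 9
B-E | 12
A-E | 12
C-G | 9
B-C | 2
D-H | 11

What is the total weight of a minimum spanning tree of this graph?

Grow the tree from H using Prim:
Step 1: cheapest edge leaving the tree is A-H (9); add A.
Step 2: cheapest edge leaving the tree is A-B (5); add B.
Step 3: cheapest edge leaving the tree is B-C (2); add C.
Step 4: cheapest edge leaving the tree is C-D (2); add D.
Step 5: cheapest edge leaving the tree is D-G (2); add G.
Step 6: cheapest edge leaving the tree is D-F (7); add F.
Step 7: cheapest edge leaving the tree is A-E (12); add E.
MST edges: A-H, A-B, B-C, C-D, D-G, D-F, A-E; total weight 9+5+2+2+2+7+12 = 39.

39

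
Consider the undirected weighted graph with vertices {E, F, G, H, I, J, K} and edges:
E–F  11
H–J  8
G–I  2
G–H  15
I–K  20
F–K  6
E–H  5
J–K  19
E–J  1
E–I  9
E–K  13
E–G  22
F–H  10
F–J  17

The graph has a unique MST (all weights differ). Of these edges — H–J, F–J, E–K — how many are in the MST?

Kruskal: consider edges lightest-first.
E–J (1): add. Components now {E,J} {F} {G} {H} {I} {K}
G–I (2): add. Components now {E,J} {F} {G,I} {H} {K}
E–H (5): add. Components now {E,H,J} {F} {G,I} {K}
F–K (6): add. Components now {E,H,J} {F,K} {G,I}
H–J (8): skip — H and J already connected.
E–I (9): add. Components now {E,G,H,I,J} {F,K}
F–H (10): add. Components now {E,F,G,H,I,J,K}
MST edge set: {E–J, G–I, E–H, F–K, E–I, F–H}.
Of the listed edges, {} are in the MST → 0.

0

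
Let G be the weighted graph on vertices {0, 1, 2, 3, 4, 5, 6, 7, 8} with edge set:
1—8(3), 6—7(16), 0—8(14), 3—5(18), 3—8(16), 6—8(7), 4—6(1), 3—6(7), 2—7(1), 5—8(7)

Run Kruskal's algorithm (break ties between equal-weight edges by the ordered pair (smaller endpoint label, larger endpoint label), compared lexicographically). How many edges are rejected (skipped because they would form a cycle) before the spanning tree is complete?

1

Kruskal's algorithm — process edges by increasing weight (ties by edge label):
2—7 (1): add — endpoints in different components.
4—6 (1): add — endpoints in different components.
1—8 (3): add — endpoints in different components.
3—6 (7): add — endpoints in different components.
5—8 (7): add — endpoints in different components.
6—8 (7): add — endpoints in different components.
0—8 (14): add — endpoints in different components.
3—8 (16): skip — 3 and 8 already connected.
6—7 (16): add — endpoints in different components.
Edges rejected before the tree was complete: 1.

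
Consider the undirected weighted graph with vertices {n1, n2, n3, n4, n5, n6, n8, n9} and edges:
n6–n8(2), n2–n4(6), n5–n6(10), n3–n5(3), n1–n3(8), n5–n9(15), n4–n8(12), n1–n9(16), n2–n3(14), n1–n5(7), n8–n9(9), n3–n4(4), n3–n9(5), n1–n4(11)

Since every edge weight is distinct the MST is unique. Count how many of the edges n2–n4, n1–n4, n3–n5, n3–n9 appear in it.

3

Kruskal's algorithm — process edges by increasing weight (ties by edge label):
n6–n8 (2): add — endpoints in different components.
n3–n5 (3): add — endpoints in different components.
n3–n4 (4): add — endpoints in different components.
n3–n9 (5): add — endpoints in different components.
n2–n4 (6): add — endpoints in different components.
n1–n5 (7): add — endpoints in different components.
n1–n3 (8): skip — n3 and n1 already connected.
n8–n9 (9): add — endpoints in different components.
MST edge set: {n6–n8, n3–n5, n3–n4, n3–n9, n2–n4, n1–n5, n8–n9}.
Of the listed edges, {n2–n4, n3–n5, n3–n9} are in the MST → 3.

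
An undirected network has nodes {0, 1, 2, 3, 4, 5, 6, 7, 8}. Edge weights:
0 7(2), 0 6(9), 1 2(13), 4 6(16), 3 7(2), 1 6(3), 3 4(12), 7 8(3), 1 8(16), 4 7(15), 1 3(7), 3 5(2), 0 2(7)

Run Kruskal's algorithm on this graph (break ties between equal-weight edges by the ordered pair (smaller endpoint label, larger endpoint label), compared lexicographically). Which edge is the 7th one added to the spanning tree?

Kruskal: consider edges lightest-first.
0 7 (2): add — endpoints in different components.
3 5 (2): add — endpoints in different components.
3 7 (2): add — endpoints in different components.
1 6 (3): add — endpoints in different components.
7 8 (3): add — endpoints in different components.
0 2 (7): add — endpoints in different components.
1 3 (7): add — endpoints in different components.
0 6 (9): skip — 0 and 6 already connected.
3 4 (12): add — endpoints in different components.
The 7th edge added is 1 3.

1-3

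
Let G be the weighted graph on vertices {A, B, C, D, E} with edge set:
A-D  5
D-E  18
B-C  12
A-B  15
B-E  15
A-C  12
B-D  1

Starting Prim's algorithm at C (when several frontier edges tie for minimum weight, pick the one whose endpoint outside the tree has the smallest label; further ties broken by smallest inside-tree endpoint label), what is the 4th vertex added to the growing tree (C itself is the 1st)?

B

Grow the tree from C using Prim:
Step 1: cheapest edge leaving the tree is A-C (12); add A.
Step 2: cheapest edge leaving the tree is A-D (5); add D.
Step 3: cheapest edge leaving the tree is B-D (1); add B.
Step 4: cheapest edge leaving the tree is B-E (15); add E.
Vertex order: C, A, D, B, E. The 4th vertex is B.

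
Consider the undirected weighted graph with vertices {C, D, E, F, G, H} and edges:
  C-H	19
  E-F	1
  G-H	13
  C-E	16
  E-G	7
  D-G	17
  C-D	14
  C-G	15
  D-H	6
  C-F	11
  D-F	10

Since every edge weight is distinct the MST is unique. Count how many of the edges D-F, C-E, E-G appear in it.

2

Kruskal: consider edges lightest-first.
E-F (1): add — endpoints in different components.
D-H (6): add — endpoints in different components.
E-G (7): add — endpoints in different components.
D-F (10): add — endpoints in different components.
C-F (11): add — endpoints in different components.
MST edge set: {E-F, D-H, E-G, D-F, C-F}.
Of the listed edges, {D-F, E-G} are in the MST → 2.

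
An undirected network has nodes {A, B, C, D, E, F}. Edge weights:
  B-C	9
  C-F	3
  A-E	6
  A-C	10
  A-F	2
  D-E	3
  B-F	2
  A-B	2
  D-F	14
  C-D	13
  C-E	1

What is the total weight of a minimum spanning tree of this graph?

Kruskal's algorithm — process edges by increasing weight (ties by edge label):
C-E (1): add — endpoints in different components.
A-B (2): add — endpoints in different components.
A-F (2): add — endpoints in different components.
B-F (2): skip — B and F already connected.
C-F (3): add — endpoints in different components.
D-E (3): add — endpoints in different components.
MST edges: C-E, A-B, A-F, C-F, D-E; total weight 1+2+2+3+3 = 11.

11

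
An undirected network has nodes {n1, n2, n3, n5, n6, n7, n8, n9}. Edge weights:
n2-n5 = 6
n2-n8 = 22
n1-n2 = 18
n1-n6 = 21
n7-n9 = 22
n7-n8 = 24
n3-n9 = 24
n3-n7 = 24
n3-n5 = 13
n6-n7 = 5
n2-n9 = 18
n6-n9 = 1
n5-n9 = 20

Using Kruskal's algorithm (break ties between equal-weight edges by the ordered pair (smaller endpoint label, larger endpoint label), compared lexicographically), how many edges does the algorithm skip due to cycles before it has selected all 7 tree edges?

2

Kruskal: consider edges lightest-first.
n6-n9 (1): add — endpoints in different components.
n6-n7 (5): add — endpoints in different components.
n2-n5 (6): add — endpoints in different components.
n3-n5 (13): add — endpoints in different components.
n1-n2 (18): add — endpoints in different components.
n2-n9 (18): add — endpoints in different components.
n5-n9 (20): skip — n5 and n9 already connected.
n1-n6 (21): skip — n6 and n1 already connected.
n2-n8 (22): add — endpoints in different components.
Edges rejected before the tree was complete: 2.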